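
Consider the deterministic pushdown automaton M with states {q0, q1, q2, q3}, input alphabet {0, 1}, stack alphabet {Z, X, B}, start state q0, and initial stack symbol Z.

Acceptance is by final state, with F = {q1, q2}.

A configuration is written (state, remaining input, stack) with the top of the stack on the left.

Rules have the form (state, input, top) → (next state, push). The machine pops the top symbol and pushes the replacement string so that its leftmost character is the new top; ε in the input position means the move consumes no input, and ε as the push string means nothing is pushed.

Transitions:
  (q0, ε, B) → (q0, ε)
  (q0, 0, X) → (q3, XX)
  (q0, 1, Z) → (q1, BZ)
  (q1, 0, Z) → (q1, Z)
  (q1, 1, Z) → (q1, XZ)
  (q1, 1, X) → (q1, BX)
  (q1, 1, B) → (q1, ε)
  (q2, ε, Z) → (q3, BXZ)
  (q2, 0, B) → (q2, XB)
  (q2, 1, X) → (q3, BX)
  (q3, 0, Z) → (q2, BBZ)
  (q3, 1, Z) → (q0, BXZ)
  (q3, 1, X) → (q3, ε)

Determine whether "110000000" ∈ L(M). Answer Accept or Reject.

(q0, 110000000, Z)
  read 1, top Z: go to q1, push BZ → (q1, 10000000, BZ)
  read 1, top B: go to q1, push ε → (q1, 0000000, Z)
  read 0, top Z: go to q1, push Z → (q1, 000000, Z)
  read 0, top Z: go to q1, push Z → (q1, 00000, Z)
  read 0, top Z: go to q1, push Z → (q1, 0000, Z)
  read 0, top Z: go to q1, push Z → (q1, 000, Z)
  read 0, top Z: go to q1, push Z → (q1, 00, Z)
  read 0, top Z: go to q1, push Z → (q1, 0, Z)
  read 0, top Z: go to q1, push Z → (q1, ε, Z)
All input consumed; state q1 ∈ F.

Accept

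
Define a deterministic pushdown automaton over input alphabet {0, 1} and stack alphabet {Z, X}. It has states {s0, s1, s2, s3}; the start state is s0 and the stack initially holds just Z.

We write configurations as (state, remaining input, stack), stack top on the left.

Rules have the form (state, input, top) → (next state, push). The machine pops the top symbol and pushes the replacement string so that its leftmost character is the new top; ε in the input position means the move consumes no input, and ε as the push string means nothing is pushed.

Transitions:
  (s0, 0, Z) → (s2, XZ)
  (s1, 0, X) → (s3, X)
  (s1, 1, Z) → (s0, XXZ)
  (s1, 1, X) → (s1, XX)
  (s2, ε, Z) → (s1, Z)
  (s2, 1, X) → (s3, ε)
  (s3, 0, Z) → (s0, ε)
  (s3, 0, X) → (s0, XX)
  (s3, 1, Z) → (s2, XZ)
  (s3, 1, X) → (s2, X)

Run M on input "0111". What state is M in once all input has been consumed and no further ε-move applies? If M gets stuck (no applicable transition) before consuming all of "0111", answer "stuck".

(s0, 0111, Z) ⊢ (s2, 111, XZ) ⊢ (s3, 11, Z) ⊢ (s2, 1, XZ) ⊢ (s3, ε, Z)
All input consumed; M is in state s3.

s3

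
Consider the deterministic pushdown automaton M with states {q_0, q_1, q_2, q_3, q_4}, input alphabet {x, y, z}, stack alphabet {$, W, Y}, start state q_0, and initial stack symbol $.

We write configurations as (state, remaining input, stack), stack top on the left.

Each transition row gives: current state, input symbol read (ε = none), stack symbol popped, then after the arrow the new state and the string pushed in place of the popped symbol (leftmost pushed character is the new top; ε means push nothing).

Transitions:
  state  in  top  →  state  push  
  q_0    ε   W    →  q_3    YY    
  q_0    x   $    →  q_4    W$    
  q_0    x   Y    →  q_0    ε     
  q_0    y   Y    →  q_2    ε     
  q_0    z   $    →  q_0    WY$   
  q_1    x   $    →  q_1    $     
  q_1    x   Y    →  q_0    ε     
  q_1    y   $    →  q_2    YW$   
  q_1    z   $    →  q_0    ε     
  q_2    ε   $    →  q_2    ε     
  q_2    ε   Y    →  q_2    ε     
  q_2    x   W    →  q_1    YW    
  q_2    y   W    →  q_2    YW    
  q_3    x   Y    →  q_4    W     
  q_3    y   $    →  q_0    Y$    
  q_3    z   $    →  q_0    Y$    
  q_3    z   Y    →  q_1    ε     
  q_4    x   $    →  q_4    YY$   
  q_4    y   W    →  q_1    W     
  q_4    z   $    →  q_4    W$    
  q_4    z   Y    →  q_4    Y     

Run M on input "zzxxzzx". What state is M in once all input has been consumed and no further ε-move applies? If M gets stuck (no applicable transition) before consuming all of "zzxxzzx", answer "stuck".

(q_0, zzxxzzx, $)
  read z, top $: go to q_0, push WY$ → (q_0, zxxzzx, WY$)
  ε-move, top W: go to q_3, push YY → (q_3, zxxzzx, YYY$)
  read z, top Y: go to q_1, push ε → (q_1, xxzzx, YY$)
  read x, top Y: go to q_0, push ε → (q_0, xzzx, Y$)
  read x, top Y: go to q_0, push ε → (q_0, zzx, $)
  read z, top $: go to q_0, push WY$ → (q_0, zx, WY$)
  ε-move, top W: go to q_3, push YY → (q_3, zx, YYY$)
  read z, top Y: go to q_1, push ε → (q_1, x, YY$)
  read x, top Y: go to q_0, push ε → (q_0, ε, Y$)
All input consumed; M is in state q_0.

q_0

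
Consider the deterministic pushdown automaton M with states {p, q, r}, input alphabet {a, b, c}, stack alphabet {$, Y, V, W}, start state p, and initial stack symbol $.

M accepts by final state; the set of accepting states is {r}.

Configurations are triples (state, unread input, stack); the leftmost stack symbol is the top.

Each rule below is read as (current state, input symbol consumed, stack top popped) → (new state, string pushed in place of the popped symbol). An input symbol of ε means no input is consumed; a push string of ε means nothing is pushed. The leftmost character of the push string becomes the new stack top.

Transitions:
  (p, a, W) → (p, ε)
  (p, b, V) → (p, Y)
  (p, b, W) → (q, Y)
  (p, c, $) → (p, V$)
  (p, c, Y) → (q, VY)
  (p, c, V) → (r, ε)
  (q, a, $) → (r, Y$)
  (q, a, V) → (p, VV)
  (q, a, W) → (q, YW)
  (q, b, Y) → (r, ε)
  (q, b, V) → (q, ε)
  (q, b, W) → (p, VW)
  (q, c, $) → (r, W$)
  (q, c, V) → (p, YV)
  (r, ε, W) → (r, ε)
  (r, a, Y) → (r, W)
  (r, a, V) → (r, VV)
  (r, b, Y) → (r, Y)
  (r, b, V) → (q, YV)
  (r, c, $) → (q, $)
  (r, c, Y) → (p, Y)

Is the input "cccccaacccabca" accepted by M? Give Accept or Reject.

Reject

(p, cccccaacccabca, $) ⊢ (p, ccccaacccabca, V$) ⊢ (r, cccaacccabca, $) ⊢ (q, ccaacccabca, $) ⊢ (r, caacccabca, W$) ⊢ (r, caacccabca, $) ⊢ (q, aacccabca, $) ⊢ (r, acccabca, Y$) ⊢ (r, cccabca, W$) ⊢ (r, cccabca, $) ⊢ (q, ccabca, $) ⊢ (r, cabca, W$) ⊢ (r, cabca, $) ⊢ (q, abca, $) ⊢ (r, bca, Y$) ⊢ (r, ca, Y$) ⊢ (p, a, Y$)
No transition applies at (p, a, Y$); input not fully consumed.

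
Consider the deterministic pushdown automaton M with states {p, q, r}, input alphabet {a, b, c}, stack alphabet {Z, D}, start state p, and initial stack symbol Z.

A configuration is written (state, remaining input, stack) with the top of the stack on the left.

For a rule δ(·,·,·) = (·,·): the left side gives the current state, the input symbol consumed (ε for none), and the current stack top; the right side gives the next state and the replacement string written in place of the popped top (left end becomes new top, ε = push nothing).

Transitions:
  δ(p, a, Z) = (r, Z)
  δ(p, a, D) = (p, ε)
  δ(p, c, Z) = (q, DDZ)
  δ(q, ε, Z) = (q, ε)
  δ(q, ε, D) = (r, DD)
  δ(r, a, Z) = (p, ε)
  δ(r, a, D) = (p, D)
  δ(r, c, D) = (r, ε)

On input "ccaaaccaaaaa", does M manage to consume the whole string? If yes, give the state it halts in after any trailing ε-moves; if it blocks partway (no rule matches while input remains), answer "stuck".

p

(p, ccaaaccaaaaa, Z)
  read c, top Z: go to q, push DDZ → (q, caaaccaaaaa, DDZ)
  ε-move, top D: go to r, push DD → (r, caaaccaaaaa, DDDZ)
  read c, top D: go to r, push ε → (r, aaaccaaaaa, DDZ)
  read a, top D: go to p, push D → (p, aaccaaaaa, DDZ)
  read a, top D: go to p, push ε → (p, accaaaaa, DZ)
  read a, top D: go to p, push ε → (p, ccaaaaa, Z)
  read c, top Z: go to q, push DDZ → (q, caaaaa, DDZ)
  ε-move, top D: go to r, push DD → (r, caaaaa, DDDZ)
  read c, top D: go to r, push ε → (r, aaaaa, DDZ)
  read a, top D: go to p, push D → (p, aaaa, DDZ)
  read a, top D: go to p, push ε → (p, aaa, DZ)
  read a, top D: go to p, push ε → (p, aa, Z)
  read a, top Z: go to r, push Z → (r, a, Z)
  read a, top Z: go to p, push ε → (p, ε, ε)
All input consumed; M is in state p.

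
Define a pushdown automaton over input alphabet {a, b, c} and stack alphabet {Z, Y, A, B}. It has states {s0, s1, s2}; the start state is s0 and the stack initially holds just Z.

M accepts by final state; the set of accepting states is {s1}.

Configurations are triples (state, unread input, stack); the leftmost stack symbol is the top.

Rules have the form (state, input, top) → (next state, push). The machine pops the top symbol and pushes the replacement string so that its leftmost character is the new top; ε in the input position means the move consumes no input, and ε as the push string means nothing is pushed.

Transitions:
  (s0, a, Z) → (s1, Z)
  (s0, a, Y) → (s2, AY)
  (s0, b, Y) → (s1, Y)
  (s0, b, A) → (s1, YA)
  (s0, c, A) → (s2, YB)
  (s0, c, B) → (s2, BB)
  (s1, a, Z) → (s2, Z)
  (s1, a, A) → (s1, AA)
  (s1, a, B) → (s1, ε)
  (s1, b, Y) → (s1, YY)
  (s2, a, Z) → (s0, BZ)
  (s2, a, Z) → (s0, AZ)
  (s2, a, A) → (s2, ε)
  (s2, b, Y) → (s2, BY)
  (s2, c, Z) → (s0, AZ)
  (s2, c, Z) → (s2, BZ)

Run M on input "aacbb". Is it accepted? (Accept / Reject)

One accepting computation: (s0, aacbb, Z) ⊢ (s1, acbb, Z) ⊢ (s2, cbb, Z) ⊢ (s0, bb, AZ) ⊢ (s1, b, YAZ) ⊢ (s1, ε, YYAZ)
All input consumed and state s1 ∈ F.

Accept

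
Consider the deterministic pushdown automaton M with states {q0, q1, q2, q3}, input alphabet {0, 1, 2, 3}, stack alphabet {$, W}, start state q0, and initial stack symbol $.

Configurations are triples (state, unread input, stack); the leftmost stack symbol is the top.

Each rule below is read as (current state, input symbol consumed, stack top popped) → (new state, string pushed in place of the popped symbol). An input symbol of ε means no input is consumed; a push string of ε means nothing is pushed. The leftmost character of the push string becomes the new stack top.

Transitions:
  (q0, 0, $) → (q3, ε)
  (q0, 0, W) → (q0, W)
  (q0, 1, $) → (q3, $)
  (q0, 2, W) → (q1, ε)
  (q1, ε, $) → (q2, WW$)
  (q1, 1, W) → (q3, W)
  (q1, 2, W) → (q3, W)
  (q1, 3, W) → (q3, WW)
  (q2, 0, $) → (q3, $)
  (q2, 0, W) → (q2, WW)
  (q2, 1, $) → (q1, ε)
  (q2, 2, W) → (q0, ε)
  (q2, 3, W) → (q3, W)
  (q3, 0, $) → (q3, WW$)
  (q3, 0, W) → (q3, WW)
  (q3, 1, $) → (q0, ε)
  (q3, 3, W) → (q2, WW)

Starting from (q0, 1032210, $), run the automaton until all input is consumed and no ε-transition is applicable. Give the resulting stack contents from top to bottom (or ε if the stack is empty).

WW$

(q0, 1032210, $) ⊢ (q3, 032210, $) ⊢ (q3, 32210, WW$) ⊢ (q2, 2210, WWW$) ⊢ (q0, 210, WW$) ⊢ (q1, 10, W$) ⊢ (q3, 0, W$) ⊢ (q3, ε, WW$)
All input consumed in state q3 with stack WW$.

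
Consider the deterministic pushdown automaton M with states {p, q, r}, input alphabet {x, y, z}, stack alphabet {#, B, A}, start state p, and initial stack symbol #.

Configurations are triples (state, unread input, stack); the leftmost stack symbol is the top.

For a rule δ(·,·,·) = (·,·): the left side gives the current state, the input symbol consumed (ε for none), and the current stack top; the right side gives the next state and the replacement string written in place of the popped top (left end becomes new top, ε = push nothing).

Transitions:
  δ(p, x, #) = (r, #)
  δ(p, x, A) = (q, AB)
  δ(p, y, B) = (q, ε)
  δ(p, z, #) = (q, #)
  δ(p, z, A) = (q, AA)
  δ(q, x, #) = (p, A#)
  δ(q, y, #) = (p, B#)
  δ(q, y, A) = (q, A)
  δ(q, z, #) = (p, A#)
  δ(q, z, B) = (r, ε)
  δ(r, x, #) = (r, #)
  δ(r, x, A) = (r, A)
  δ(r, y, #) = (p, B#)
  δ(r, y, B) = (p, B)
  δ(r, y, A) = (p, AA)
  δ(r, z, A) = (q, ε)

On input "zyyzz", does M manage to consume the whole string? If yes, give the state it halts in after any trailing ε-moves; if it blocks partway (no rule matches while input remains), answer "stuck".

q

(p, zyyzz, #)
  read z, top #: go to q, push # → (q, yyzz, #)
  read y, top #: go to p, push B# → (p, yzz, B#)
  read y, top B: go to q, push ε → (q, zz, #)
  read z, top #: go to p, push A# → (p, z, A#)
  read z, top A: go to q, push AA → (q, ε, AA#)
All input consumed; M is in state q.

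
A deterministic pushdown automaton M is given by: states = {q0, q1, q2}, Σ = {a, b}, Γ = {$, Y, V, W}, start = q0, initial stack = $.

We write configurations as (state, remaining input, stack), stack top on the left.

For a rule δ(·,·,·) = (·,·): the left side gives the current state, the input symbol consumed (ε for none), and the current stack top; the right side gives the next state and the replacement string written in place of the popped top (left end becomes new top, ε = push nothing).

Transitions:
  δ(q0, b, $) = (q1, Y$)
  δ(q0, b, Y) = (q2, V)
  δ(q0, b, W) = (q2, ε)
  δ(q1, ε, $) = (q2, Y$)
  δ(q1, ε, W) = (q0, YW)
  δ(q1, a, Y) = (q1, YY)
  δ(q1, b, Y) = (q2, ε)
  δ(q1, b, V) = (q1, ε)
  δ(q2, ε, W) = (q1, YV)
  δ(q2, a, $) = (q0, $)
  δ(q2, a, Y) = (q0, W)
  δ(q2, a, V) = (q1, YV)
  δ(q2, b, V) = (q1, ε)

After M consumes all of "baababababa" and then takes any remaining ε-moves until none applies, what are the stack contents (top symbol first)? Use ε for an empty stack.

YY$

(q0, baababababa, $)
  read b, top $: go to q1, push Y$ → (q1, aababababa, Y$)
  read a, top Y: go to q1, push YY → (q1, ababababa, YY$)
  read a, top Y: go to q1, push YY → (q1, babababa, YYY$)
  read b, top Y: go to q2, push ε → (q2, abababa, YY$)
  read a, top Y: go to q0, push W → (q0, bababa, WY$)
  read b, top W: go to q2, push ε → (q2, ababa, Y$)
  read a, top Y: go to q0, push W → (q0, baba, W$)
  read b, top W: go to q2, push ε → (q2, aba, $)
  read a, top $: go to q0, push $ → (q0, ba, $)
  read b, top $: go to q1, push Y$ → (q1, a, Y$)
  read a, top Y: go to q1, push YY → (q1, ε, YY$)
All input consumed in state q1 with stack YY$.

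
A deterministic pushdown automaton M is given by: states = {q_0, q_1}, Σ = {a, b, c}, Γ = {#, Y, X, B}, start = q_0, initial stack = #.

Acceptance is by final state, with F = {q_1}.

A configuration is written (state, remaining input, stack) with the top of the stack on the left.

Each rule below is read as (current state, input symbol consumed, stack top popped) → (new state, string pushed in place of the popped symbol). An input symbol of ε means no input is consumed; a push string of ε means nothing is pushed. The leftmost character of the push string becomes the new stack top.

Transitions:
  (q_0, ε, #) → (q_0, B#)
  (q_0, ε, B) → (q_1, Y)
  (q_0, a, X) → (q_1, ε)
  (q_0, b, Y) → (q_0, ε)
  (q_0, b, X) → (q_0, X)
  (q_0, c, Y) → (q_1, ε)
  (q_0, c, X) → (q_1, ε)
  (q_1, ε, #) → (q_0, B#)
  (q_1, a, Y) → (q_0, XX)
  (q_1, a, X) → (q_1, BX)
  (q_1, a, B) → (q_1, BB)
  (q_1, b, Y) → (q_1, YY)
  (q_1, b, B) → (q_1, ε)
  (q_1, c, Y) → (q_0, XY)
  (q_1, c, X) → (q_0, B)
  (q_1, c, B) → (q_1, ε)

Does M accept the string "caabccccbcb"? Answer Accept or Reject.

(q_0, caabccccbcb, #)
  ε-move, top #: go to q_0, push B# → (q_0, caabccccbcb, B#)
  ε-move, top B: go to q_1, push Y → (q_1, caabccccbcb, Y#)
  read c, top Y: go to q_0, push XY → (q_0, aabccccbcb, XY#)
  read a, top X: go to q_1, push ε → (q_1, abccccbcb, Y#)
  read a, top Y: go to q_0, push XX → (q_0, bccccbcb, XX#)
  read b, top X: go to q_0, push X → (q_0, ccccbcb, XX#)
  read c, top X: go to q_1, push ε → (q_1, cccbcb, X#)
  read c, top X: go to q_0, push B → (q_0, ccbcb, B#)
  ε-move, top B: go to q_1, push Y → (q_1, ccbcb, Y#)
  read c, top Y: go to q_0, push XY → (q_0, cbcb, XY#)
  read c, top X: go to q_1, push ε → (q_1, bcb, Y#)
  read b, top Y: go to q_1, push YY → (q_1, cb, YY#)
  read c, top Y: go to q_0, push XY → (q_0, b, XYY#)
  read b, top X: go to q_0, push X → (q_0, ε, XYY#)
All input consumed; state q_0 ∉ F and no further ε-move applies.

Reject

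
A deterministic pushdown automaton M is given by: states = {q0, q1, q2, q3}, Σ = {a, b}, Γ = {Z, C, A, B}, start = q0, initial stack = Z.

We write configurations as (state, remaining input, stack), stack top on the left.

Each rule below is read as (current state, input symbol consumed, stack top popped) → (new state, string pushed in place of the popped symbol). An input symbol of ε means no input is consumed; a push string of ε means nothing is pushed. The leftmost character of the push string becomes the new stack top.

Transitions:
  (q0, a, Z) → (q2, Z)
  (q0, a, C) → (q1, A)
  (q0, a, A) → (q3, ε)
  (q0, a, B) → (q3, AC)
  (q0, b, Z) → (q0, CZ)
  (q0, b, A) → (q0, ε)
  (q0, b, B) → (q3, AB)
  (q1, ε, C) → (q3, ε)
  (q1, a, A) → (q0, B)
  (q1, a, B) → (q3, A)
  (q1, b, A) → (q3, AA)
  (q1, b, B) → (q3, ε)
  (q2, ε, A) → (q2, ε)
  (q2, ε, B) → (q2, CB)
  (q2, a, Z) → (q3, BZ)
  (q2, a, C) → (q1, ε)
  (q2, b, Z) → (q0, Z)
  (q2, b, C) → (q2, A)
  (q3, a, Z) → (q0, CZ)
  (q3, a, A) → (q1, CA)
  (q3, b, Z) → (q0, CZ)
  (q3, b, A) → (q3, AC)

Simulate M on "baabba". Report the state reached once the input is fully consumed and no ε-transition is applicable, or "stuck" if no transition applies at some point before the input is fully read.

(q0, baabba, Z) ⊢ (q0, aabba, CZ) ⊢ (q1, abba, AZ) ⊢ (q0, bba, BZ) ⊢ (q3, ba, ABZ) ⊢ (q3, a, ACBZ) ⊢ (q1, ε, CACBZ) ⊢ (q3, ε, ACBZ)
All input consumed; M is in state q3.

q3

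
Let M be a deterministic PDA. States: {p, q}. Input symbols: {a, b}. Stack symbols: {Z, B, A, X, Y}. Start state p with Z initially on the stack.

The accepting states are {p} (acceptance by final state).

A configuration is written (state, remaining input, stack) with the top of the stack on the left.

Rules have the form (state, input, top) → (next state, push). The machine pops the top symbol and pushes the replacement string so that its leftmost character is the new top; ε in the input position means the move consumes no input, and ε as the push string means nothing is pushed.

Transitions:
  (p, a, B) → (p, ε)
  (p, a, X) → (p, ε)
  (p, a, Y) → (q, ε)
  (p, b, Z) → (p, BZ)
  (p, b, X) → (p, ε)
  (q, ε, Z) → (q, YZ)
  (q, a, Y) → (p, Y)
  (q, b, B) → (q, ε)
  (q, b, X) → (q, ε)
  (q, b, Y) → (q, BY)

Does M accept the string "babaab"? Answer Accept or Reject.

(p, babaab, Z)
  read b, top Z: go to p, push BZ → (p, abaab, BZ)
  read a, top B: go to p, push ε → (p, baab, Z)
  read b, top Z: go to p, push BZ → (p, aab, BZ)
  read a, top B: go to p, push ε → (p, ab, Z)
No transition applies at (p, ab, Z); input not fully consumed.

Reject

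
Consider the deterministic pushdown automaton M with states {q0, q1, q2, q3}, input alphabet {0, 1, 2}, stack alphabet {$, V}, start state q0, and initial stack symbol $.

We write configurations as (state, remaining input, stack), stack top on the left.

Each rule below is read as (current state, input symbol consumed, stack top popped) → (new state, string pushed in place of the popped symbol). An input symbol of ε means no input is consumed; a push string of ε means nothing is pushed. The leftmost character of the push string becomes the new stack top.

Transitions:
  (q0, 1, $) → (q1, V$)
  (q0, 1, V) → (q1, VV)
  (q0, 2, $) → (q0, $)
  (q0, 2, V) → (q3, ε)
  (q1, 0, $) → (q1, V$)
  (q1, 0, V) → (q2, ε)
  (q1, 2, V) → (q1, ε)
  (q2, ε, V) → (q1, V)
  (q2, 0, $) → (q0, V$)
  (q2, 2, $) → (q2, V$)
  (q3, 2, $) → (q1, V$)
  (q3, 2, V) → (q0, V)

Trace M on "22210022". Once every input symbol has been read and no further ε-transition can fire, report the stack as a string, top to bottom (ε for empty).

V$

(q0, 22210022, $)
  read 2, top $: go to q0, push $ → (q0, 2210022, $)
  read 2, top $: go to q0, push $ → (q0, 210022, $)
  read 2, top $: go to q0, push $ → (q0, 10022, $)
  read 1, top $: go to q1, push V$ → (q1, 0022, V$)
  read 0, top V: go to q2, push ε → (q2, 022, $)
  read 0, top $: go to q0, push V$ → (q0, 22, V$)
  read 2, top V: go to q3, push ε → (q3, 2, $)
  read 2, top $: go to q1, push V$ → (q1, ε, V$)
All input consumed in state q1 with stack V$.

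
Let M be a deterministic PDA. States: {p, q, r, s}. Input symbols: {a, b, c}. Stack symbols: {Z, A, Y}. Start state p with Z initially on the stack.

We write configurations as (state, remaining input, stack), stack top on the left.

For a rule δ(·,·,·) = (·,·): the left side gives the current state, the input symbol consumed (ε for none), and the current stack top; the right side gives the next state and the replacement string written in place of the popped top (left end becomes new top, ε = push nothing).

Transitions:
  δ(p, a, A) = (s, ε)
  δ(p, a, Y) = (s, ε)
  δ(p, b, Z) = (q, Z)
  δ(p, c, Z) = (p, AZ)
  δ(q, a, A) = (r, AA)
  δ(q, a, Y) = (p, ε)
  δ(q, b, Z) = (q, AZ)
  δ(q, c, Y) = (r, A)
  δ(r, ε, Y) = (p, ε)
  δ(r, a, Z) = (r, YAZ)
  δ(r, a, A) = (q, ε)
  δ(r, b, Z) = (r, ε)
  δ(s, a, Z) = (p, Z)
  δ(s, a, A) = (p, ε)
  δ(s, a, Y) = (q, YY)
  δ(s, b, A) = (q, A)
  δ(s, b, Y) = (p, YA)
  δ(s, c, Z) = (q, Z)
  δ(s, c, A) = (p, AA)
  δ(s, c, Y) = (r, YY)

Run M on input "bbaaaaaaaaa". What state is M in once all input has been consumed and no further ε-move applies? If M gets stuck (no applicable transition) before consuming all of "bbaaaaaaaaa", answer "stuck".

(p, bbaaaaaaaaa, Z)
  read b, top Z: go to q, push Z → (q, baaaaaaaaa, Z)
  read b, top Z: go to q, push AZ → (q, aaaaaaaaa, AZ)
  read a, top A: go to r, push AA → (r, aaaaaaaa, AAZ)
  read a, top A: go to q, push ε → (q, aaaaaaa, AZ)
  read a, top A: go to r, push AA → (r, aaaaaa, AAZ)
  read a, top A: go to q, push ε → (q, aaaaa, AZ)
  read a, top A: go to r, push AA → (r, aaaa, AAZ)
  read a, top A: go to q, push ε → (q, aaa, AZ)
  read a, top A: go to r, push AA → (r, aa, AAZ)
  read a, top A: go to q, push ε → (q, a, AZ)
  read a, top A: go to r, push AA → (r, ε, AAZ)
All input consumed; M is in state r.

r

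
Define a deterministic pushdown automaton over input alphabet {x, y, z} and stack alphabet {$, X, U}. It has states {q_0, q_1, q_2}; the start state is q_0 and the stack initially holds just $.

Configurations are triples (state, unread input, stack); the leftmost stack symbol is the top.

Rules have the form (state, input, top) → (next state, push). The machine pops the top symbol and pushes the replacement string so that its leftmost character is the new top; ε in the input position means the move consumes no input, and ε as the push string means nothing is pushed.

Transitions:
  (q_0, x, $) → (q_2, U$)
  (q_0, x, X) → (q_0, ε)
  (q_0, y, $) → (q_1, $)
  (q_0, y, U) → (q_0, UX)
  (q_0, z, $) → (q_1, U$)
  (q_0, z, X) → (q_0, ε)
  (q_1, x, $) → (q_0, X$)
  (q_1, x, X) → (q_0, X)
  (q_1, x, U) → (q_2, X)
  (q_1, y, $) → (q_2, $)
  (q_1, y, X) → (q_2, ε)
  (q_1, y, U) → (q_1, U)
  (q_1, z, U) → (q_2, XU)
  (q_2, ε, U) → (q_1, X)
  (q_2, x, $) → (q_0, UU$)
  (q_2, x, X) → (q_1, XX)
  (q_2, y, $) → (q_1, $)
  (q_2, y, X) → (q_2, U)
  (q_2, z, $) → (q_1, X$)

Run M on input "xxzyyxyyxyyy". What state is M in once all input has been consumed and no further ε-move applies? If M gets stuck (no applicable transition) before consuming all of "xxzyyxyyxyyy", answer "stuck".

stuck

(q_0, xxzyyxyyxyyy, $) ⊢ (q_2, xzyyxyyxyyy, U$) ⊢ (q_1, xzyyxyyxyyy, X$) ⊢ (q_0, zyyxyyxyyy, X$) ⊢ (q_0, yyxyyxyyy, $) ⊢ (q_1, yxyyxyyy, $) ⊢ (q_2, xyyxyyy, $) ⊢ (q_0, yyxyyy, UU$) ⊢ (q_0, yxyyy, UXU$) ⊢ (q_0, xyyy, UXXU$)
No transition for (q_0, x, top U); M blocks with input xyyy remaining.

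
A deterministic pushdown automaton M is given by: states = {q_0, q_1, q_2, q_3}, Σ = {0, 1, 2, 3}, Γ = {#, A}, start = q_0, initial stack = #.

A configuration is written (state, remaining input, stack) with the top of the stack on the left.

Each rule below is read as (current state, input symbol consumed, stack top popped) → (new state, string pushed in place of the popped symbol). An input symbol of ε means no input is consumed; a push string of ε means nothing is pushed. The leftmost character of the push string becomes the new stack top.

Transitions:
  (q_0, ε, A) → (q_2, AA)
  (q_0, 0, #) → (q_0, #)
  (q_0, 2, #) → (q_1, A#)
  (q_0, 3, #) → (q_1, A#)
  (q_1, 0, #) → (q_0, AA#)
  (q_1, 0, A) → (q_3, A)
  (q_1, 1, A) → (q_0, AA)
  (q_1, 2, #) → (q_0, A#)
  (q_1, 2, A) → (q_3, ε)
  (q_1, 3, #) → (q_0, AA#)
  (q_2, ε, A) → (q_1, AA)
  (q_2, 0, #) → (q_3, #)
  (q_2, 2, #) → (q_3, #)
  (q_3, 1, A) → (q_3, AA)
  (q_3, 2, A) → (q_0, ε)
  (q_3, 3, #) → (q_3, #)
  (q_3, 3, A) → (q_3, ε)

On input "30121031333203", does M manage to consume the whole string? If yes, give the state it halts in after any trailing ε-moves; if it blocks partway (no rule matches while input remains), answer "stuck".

q_3

(q_0, 30121031333203, #) ⊢ (q_1, 0121031333203, A#) ⊢ (q_3, 121031333203, A#) ⊢ (q_3, 21031333203, AA#) ⊢ (q_0, 1031333203, A#) ⊢ (q_2, 1031333203, AA#) ⊢ (q_1, 1031333203, AAA#) ⊢ (q_0, 031333203, AAAA#) ⊢ (q_2, 031333203, AAAAA#) ⊢ (q_1, 031333203, AAAAAA#) ⊢ (q_3, 31333203, AAAAAA#) ⊢ (q_3, 1333203, AAAAA#) ⊢ (q_3, 333203, AAAAAA#) ⊢ (q_3, 33203, AAAAA#) ⊢ (q_3, 3203, AAAA#) ⊢ (q_3, 203, AAA#) ⊢ (q_0, 03, AA#) ⊢ (q_2, 03, AAA#) ⊢ (q_1, 03, AAAA#) ⊢ (q_3, 3, AAAA#) ⊢ (q_3, ε, AAA#)
All input consumed; M is in state q_3.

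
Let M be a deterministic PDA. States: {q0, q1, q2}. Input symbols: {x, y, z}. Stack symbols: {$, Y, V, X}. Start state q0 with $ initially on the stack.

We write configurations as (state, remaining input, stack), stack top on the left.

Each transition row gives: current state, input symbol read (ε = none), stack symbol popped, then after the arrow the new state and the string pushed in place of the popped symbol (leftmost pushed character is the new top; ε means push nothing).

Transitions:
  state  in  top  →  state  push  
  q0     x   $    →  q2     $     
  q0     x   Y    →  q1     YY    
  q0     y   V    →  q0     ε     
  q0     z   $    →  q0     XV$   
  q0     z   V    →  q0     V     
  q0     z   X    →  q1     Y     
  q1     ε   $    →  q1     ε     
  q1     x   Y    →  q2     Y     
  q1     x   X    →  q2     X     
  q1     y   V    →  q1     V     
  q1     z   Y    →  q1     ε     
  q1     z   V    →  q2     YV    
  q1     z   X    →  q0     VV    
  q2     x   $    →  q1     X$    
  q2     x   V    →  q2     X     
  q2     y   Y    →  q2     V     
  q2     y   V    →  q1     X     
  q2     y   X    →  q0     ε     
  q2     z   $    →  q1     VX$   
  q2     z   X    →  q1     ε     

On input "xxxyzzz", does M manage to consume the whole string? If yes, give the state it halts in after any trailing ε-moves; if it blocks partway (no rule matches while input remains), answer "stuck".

q1

(q0, xxxyzzz, $)
  read x, top $: go to q2, push $ → (q2, xxyzzz, $)
  read x, top $: go to q1, push X$ → (q1, xyzzz, X$)
  read x, top X: go to q2, push X → (q2, yzzz, X$)
  read y, top X: go to q0, push ε → (q0, zzz, $)
  read z, top $: go to q0, push XV$ → (q0, zz, XV$)
  read z, top X: go to q1, push Y → (q1, z, YV$)
  read z, top Y: go to q1, push ε → (q1, ε, V$)
All input consumed; M is in state q1.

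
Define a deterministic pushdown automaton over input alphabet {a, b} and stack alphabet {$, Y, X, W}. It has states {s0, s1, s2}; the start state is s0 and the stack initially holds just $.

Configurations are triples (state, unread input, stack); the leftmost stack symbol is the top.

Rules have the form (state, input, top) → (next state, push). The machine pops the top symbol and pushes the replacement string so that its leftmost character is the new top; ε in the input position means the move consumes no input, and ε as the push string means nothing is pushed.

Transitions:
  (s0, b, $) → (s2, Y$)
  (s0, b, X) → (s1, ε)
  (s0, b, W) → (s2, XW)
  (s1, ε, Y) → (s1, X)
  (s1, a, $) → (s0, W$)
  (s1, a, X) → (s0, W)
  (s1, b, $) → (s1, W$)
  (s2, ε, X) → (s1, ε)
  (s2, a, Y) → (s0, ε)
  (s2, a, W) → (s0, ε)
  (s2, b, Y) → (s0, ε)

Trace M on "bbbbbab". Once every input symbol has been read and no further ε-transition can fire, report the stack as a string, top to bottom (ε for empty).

Y$

(s0, bbbbbab, $)
  read b, top $: go to s2, push Y$ → (s2, bbbbab, Y$)
  read b, top Y: go to s0, push ε → (s0, bbbab, $)
  read b, top $: go to s2, push Y$ → (s2, bbab, Y$)
  read b, top Y: go to s0, push ε → (s0, bab, $)
  read b, top $: go to s2, push Y$ → (s2, ab, Y$)
  read a, top Y: go to s0, push ε → (s0, b, $)
  read b, top $: go to s2, push Y$ → (s2, ε, Y$)
All input consumed in state s2 with stack Y$.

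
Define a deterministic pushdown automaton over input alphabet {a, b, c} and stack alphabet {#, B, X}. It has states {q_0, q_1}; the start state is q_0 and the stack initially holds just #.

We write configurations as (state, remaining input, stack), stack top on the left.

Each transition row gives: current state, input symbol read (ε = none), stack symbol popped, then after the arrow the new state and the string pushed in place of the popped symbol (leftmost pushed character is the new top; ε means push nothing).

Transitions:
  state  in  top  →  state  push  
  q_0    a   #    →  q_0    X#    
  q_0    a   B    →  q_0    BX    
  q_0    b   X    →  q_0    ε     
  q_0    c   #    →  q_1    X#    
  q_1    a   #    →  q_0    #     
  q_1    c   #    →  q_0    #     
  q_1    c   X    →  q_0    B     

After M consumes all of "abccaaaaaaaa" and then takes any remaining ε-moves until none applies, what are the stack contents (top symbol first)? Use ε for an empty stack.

BXXXXXXXX#

(q_0, abccaaaaaaaa, #)
  read a, top #: go to q_0, push X# → (q_0, bccaaaaaaaa, X#)
  read b, top X: go to q_0, push ε → (q_0, ccaaaaaaaa, #)
  read c, top #: go to q_1, push X# → (q_1, caaaaaaaa, X#)
  read c, top X: go to q_0, push B → (q_0, aaaaaaaa, B#)
  read a, top B: go to q_0, push BX → (q_0, aaaaaaa, BX#)
  read a, top B: go to q_0, push BX → (q_0, aaaaaa, BXX#)
  read a, top B: go to q_0, push BX → (q_0, aaaaa, BXXX#)
  read a, top B: go to q_0, push BX → (q_0, aaaa, BXXXX#)
  read a, top B: go to q_0, push BX → (q_0, aaa, BXXXXX#)
  read a, top B: go to q_0, push BX → (q_0, aa, BXXXXXX#)
  read a, top B: go to q_0, push BX → (q_0, a, BXXXXXXX#)
  read a, top B: go to q_0, push BX → (q_0, ε, BXXXXXXXX#)
All input consumed in state q_0 with stack BXXXXXXXX#.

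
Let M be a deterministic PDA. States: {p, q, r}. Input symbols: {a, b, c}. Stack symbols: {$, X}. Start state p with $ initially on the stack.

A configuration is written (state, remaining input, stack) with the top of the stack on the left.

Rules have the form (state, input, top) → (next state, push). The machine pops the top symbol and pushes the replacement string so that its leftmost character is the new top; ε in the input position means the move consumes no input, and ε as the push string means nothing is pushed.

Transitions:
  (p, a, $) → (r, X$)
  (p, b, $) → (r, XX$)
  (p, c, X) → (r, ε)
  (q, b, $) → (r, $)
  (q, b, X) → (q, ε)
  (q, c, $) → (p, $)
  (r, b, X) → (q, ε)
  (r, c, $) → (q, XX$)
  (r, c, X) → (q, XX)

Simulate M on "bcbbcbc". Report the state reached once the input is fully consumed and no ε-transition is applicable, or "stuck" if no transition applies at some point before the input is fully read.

stuck

(p, bcbbcbc, $)
  read b, top $: go to r, push XX$ → (r, cbbcbc, XX$)
  read c, top X: go to q, push XX → (q, bbcbc, XXX$)
  read b, top X: go to q, push ε → (q, bcbc, XX$)
  read b, top X: go to q, push ε → (q, cbc, X$)
No transition for (q, c, top X); M blocks with input cbc remaining.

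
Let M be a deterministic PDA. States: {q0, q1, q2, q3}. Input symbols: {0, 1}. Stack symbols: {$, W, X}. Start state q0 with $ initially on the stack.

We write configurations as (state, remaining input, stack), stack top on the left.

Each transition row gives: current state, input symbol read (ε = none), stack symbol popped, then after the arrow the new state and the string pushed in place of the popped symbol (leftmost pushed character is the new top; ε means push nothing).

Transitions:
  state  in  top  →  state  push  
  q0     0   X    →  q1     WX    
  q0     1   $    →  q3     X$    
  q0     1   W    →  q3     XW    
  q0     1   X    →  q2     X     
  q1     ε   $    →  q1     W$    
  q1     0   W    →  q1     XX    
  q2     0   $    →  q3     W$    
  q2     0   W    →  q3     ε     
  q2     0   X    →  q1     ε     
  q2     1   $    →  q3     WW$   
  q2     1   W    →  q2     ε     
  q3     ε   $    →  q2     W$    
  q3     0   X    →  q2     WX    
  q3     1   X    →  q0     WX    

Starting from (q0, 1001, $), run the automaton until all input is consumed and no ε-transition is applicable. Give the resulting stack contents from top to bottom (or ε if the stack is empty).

(q0, 1001, $)
  read 1, top $: go to q3, push X$ → (q3, 001, X$)
  read 0, top X: go to q2, push WX → (q2, 01, WX$)
  read 0, top W: go to q3, push ε → (q3, 1, X$)
  read 1, top X: go to q0, push WX → (q0, ε, WX$)
All input consumed in state q0 with stack WX$.

WX$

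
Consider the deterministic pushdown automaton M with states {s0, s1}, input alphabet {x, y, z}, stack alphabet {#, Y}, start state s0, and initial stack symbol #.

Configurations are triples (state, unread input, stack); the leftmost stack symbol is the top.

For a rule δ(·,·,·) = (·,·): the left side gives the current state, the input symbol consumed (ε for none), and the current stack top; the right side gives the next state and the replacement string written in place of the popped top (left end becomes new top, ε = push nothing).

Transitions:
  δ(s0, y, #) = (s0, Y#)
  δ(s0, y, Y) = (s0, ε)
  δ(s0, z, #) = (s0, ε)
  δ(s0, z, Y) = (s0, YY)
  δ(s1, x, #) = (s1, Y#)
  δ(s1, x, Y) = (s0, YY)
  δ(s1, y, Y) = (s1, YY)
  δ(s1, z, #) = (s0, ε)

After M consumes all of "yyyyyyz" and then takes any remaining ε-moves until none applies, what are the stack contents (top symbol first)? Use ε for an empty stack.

(s0, yyyyyyz, #) ⊢ (s0, yyyyyz, Y#) ⊢ (s0, yyyyz, #) ⊢ (s0, yyyz, Y#) ⊢ (s0, yyz, #) ⊢ (s0, yz, Y#) ⊢ (s0, z, #) ⊢ (s0, ε, ε)
All input consumed in state s0 with stack ε.

ε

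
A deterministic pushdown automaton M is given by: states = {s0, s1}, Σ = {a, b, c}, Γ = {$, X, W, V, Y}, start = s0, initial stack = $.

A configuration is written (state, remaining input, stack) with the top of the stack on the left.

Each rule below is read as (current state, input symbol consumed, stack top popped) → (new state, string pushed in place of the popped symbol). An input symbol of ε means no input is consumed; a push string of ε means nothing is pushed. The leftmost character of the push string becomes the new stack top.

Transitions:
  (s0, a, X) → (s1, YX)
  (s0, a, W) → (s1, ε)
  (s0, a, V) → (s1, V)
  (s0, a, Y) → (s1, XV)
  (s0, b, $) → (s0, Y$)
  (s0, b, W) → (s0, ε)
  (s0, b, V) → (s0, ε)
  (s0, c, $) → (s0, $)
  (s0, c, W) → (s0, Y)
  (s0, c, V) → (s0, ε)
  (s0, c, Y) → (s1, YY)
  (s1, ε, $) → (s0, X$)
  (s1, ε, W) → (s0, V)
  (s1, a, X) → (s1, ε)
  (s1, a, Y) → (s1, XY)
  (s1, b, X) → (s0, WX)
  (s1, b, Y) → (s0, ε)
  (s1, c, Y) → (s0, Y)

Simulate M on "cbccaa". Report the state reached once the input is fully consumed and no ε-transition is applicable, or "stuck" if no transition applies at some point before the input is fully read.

(s0, cbccaa, $)
  read c, top $: go to s0, push $ → (s0, bccaa, $)
  read b, top $: go to s0, push Y$ → (s0, ccaa, Y$)
  read c, top Y: go to s1, push YY → (s1, caa, YY$)
  read c, top Y: go to s0, push Y → (s0, aa, YY$)
  read a, top Y: go to s1, push XV → (s1, a, XVY$)
  read a, top X: go to s1, push ε → (s1, ε, VY$)
All input consumed; M is in state s1.

s1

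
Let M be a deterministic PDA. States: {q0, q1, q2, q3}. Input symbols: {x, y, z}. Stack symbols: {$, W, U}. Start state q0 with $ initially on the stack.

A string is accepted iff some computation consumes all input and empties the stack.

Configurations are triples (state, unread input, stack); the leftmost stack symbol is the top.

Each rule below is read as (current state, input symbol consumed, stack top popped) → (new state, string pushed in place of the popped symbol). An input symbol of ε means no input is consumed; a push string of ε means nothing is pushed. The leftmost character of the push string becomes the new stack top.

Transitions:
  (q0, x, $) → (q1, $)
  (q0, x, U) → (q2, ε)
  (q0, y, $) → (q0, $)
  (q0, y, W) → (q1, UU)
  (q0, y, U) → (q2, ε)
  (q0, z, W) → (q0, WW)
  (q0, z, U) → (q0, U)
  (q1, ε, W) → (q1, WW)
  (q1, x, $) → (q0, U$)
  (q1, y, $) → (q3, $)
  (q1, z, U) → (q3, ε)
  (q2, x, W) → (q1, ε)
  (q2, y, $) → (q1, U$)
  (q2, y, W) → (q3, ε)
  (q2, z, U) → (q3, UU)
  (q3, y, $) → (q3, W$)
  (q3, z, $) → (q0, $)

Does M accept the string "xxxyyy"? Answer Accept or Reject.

(q0, xxxyyy, $)
  read x, top $: go to q1, push $ → (q1, xxyyy, $)
  read x, top $: go to q0, push U$ → (q0, xyyy, U$)
  read x, top U: go to q2, push ε → (q2, yyy, $)
  read y, top $: go to q1, push U$ → (q1, yy, U$)
No transition applies at (q1, yy, U$); input not fully consumed.

Reject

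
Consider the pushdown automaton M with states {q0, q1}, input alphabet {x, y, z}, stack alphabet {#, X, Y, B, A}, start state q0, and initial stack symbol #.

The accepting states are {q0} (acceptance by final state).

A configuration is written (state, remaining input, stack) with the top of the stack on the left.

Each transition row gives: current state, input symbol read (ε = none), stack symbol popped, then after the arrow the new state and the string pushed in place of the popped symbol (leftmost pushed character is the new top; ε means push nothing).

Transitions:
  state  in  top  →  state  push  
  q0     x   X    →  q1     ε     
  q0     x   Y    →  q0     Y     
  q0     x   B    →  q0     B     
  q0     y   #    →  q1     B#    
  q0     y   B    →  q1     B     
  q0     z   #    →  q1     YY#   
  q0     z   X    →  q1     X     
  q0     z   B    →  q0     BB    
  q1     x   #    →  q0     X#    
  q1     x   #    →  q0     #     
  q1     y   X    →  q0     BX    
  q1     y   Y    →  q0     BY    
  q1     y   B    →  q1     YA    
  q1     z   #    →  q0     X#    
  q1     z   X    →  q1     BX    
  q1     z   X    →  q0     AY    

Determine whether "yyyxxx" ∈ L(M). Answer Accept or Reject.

One accepting computation: (q0, yyyxxx, #) ⊢ (q1, yyxxx, B#) ⊢ (q1, yxxx, YA#) ⊢ (q0, xxx, BYA#) ⊢ (q0, xx, BYA#) ⊢ (q0, x, BYA#) ⊢ (q0, ε, BYA#)
All input consumed and state q0 ∈ F.

Accept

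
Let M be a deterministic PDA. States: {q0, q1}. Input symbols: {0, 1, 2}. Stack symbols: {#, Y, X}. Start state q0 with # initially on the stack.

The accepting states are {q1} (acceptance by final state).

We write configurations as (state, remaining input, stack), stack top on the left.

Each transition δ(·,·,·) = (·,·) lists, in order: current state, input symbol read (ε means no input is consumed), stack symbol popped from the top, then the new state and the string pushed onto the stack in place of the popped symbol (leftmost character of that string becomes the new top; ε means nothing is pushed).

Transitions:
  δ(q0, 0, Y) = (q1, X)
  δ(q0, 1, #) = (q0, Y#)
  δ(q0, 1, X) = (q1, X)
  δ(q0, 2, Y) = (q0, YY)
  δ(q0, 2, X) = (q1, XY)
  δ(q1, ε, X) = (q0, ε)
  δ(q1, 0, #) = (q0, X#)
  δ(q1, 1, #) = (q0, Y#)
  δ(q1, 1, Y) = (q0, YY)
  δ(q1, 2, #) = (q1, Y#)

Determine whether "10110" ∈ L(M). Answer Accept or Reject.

Reject

(q0, 10110, #) ⊢ (q0, 0110, Y#) ⊢ (q1, 110, X#) ⊢ (q0, 110, #) ⊢ (q0, 10, Y#)
No transition applies at (q0, 10, Y#); input not fully consumed.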